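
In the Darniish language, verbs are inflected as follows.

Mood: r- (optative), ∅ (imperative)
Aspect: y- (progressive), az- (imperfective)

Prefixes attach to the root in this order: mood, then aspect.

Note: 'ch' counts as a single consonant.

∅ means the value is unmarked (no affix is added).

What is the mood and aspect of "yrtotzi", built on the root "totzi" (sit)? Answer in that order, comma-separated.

optative, progressive

Segment: y-r-totzi.
mood: r- → optative.
aspect: y- → progressive.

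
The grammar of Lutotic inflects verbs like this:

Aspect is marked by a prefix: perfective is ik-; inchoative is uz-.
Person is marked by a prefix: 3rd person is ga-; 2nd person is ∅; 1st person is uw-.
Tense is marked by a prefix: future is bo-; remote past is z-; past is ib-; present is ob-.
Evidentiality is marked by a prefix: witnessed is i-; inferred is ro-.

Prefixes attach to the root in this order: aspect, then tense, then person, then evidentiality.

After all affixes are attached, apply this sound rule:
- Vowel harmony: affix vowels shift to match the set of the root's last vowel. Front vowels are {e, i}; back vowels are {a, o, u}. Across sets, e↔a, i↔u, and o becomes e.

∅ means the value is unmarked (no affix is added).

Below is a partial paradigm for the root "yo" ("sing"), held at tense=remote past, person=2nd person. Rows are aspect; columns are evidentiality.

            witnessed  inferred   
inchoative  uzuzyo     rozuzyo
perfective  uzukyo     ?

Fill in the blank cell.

rozukyo

Attach aspect perfective ik- → ikyo.
Attach tense remote past z- → zikyo.
person = 2nd person: zero marking, form stays zikyo.
Attach evidentiality inferred ro- → rozikyo.
Apply vowel harmony: rozikyo → rozukyo.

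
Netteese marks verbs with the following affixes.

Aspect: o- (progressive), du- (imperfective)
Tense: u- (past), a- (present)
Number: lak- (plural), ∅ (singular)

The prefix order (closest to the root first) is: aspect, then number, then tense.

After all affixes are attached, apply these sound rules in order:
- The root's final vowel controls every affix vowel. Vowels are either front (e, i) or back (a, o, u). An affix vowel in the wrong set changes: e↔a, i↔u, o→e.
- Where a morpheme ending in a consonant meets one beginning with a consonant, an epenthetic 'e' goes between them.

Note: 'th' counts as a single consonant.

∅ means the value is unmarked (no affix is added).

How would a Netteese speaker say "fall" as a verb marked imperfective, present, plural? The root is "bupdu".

Attach aspect imperfective du- → dubupdu.
Attach number plural lak- → lakdubupdu.
Attach tense present a- → alakdubupdu.
Vowel harmony: no change.
Apply epenthesis: alakdubupdu → alakedubupdu.

alakedubupdu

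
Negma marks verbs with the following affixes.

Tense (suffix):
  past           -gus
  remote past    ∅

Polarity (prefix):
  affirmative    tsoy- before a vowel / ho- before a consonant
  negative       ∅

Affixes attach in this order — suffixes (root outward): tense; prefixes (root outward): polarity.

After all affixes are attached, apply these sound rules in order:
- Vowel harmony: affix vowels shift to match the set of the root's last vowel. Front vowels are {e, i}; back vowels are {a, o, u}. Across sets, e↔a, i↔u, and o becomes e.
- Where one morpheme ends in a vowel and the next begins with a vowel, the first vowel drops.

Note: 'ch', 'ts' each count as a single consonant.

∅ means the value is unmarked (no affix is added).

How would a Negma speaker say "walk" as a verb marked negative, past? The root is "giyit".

giyitgis

polarity = negative: zero marking, form stays giyit.
Attach tense past -gus → giyitgus.
Apply vowel harmony: giyitgus → giyitgis.
Vowel deletion: no change.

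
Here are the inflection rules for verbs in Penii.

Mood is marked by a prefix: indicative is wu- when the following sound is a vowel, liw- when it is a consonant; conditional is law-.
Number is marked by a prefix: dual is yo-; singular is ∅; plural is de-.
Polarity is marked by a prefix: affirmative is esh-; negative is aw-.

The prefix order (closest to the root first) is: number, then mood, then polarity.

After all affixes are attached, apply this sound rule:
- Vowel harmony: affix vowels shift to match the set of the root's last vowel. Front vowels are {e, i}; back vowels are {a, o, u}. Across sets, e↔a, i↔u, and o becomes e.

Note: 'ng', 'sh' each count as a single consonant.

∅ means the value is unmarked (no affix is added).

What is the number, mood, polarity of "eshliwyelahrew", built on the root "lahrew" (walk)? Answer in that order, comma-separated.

Segment: esh-liw-yo-lahrew.
number: yo- → dual.
mood: wu/liw- → indicative.
polarity: esh- → affirmative.

dual, indicative, affirmative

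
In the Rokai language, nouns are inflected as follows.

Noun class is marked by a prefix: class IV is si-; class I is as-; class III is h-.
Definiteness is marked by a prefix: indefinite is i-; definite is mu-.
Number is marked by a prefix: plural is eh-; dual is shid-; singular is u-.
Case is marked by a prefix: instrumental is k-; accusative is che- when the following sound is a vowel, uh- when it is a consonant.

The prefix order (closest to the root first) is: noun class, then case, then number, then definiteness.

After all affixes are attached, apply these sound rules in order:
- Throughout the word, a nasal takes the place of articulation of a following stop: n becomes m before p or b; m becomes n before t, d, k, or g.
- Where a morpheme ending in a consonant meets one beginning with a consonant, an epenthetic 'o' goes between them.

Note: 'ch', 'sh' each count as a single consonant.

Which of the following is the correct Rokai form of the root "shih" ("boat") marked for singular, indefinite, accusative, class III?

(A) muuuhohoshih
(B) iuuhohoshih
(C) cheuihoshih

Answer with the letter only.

Attach noun class class III h- → hshih.
Attach case accusative uh- (before consonant 'h') → uhhshih.
Attach number singular u- → uuhhshih.
Attach definiteness indefinite i- → iuuhhshih.
Nasal assimilation: no change.
Apply epenthesis: iuuhhshih → iuuhohoshih.
So the correct form is iuuhohoshih, option (B).
(C) cheuihoshih is wrong: it has the affixes in the wrong order.
(A) muuuhohoshih is wrong: it uses definite instead of indefinite for definiteness.

B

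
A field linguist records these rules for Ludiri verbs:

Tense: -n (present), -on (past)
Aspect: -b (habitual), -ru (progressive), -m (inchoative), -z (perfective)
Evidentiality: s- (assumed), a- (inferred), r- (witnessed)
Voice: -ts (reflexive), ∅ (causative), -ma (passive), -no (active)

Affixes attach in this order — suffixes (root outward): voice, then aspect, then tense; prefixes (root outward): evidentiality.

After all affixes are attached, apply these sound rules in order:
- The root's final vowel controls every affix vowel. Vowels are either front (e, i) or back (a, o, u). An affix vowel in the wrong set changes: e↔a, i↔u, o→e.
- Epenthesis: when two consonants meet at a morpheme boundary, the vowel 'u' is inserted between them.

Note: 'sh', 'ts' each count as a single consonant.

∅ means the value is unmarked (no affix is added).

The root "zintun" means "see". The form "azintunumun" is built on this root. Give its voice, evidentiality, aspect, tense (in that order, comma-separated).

Segment: a-zintun-m-n.
voice: ∅ → causative.
evidentiality: a- → inferred.
aspect: -m → inchoative.
tense: -n → present.

causative, inferred, inchoative, present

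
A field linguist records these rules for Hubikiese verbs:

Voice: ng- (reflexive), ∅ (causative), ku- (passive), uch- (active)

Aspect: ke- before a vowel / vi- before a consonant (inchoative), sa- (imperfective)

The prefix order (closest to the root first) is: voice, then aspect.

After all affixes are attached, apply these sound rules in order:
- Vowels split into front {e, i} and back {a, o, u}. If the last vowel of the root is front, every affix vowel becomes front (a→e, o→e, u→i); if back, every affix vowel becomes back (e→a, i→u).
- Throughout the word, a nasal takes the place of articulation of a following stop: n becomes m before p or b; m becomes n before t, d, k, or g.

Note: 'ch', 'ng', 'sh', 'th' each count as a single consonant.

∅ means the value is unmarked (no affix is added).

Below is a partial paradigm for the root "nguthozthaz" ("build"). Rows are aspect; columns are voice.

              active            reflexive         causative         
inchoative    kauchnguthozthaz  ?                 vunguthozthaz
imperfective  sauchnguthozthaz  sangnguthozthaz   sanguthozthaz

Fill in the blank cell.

Attach voice reflexive ng- → ngnguthozthaz.
Attach aspect inchoative vi- (before consonant 'ng') → vingnguthozthaz.
Apply vowel harmony: vingnguthozthaz → vungnguthozthaz.
Nasal assimilation: no change.

vungnguthozthaz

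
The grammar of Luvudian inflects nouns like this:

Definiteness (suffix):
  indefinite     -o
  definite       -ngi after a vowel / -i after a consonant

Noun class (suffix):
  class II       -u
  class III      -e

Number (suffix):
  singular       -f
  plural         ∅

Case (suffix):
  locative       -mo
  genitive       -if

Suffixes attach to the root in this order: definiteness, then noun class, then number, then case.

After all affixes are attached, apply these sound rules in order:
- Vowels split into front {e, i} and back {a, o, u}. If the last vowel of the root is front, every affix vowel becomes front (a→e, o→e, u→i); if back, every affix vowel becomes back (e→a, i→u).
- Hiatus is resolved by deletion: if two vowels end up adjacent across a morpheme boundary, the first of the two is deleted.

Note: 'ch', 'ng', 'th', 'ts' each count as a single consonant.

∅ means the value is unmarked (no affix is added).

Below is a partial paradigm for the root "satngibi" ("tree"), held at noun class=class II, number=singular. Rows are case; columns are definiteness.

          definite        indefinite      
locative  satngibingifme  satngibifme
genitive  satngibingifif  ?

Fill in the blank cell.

Attach definiteness indefinite -o → satngibio.
Attach noun class class II -u → satngibiou.
Attach number singular -f → satngibiouf.
Attach case genitive -if → satngibioufif.
Apply vowel harmony: satngibioufif → satngibieifif.
Apply vowel deletion: satngibieifif → satngibifif.

satngibifif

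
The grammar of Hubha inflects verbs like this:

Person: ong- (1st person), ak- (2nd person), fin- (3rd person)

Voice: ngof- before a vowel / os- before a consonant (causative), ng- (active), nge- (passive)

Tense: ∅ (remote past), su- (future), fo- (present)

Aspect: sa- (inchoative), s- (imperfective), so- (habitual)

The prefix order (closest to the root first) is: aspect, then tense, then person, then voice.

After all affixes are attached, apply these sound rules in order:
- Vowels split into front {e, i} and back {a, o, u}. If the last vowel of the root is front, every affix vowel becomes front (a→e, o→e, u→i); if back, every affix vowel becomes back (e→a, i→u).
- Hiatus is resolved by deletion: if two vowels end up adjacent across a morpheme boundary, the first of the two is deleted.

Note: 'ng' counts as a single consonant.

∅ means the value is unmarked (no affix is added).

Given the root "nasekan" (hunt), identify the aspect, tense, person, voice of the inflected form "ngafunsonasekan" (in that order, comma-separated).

Segment: nge-fin-so-nasekan.
aspect: so- → habitual.
tense: ∅ → remote past.
person: fin- → 3rd person.
voice: nge- → passive.

habitual, remote past, 3rd person, passive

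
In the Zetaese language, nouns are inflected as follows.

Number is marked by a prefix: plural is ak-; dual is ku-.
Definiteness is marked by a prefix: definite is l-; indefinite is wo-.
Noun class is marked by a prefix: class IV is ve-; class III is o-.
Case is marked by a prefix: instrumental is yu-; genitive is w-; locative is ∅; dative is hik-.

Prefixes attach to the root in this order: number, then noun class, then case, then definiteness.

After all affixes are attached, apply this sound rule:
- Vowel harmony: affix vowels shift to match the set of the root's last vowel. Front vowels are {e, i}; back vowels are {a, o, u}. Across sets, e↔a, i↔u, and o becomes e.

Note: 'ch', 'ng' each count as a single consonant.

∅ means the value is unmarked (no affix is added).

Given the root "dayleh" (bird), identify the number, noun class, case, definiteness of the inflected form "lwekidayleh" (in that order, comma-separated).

dual, class III, genitive, definite

Segment: l-w-o-ku-dayleh.
number: ku- → dual.
noun class: o- → class III.
case: w- → genitive.
definiteness: l- → definite.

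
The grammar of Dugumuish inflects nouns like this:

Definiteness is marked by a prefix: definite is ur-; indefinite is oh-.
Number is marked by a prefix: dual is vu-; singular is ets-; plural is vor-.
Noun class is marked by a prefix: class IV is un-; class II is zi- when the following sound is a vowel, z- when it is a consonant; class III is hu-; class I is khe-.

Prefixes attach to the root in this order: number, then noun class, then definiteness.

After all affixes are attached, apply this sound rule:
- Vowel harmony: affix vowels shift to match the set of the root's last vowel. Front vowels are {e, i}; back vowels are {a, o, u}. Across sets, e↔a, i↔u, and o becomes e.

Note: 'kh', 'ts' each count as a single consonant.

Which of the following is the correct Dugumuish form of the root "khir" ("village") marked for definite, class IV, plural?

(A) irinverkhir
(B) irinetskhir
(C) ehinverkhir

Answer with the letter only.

A

Attach number plural vor- → vorkhir.
Attach noun class class IV un- → unvorkhir.
Attach definiteness definite ur- → urunvorkhir.
Apply vowel harmony: urunvorkhir → irinverkhir.
So the correct form is irinverkhir, option (A).
(C) ehinverkhir is wrong: it uses indefinite instead of definite for definiteness.
(B) irinetskhir is wrong: it uses singular instead of plural for number.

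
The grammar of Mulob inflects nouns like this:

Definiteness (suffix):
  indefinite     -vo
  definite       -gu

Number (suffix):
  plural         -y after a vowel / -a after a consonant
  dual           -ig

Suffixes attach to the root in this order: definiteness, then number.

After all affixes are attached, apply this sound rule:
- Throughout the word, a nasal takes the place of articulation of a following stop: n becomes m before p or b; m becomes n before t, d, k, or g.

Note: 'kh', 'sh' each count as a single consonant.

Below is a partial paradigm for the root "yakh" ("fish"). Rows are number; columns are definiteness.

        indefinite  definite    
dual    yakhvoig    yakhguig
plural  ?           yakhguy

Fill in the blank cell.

yakhvoy

Attach definiteness indefinite -vo → yakhvo.
Attach number plural -y (after vowel 'o') → yakhvoy.
Nasal assimilation: no change.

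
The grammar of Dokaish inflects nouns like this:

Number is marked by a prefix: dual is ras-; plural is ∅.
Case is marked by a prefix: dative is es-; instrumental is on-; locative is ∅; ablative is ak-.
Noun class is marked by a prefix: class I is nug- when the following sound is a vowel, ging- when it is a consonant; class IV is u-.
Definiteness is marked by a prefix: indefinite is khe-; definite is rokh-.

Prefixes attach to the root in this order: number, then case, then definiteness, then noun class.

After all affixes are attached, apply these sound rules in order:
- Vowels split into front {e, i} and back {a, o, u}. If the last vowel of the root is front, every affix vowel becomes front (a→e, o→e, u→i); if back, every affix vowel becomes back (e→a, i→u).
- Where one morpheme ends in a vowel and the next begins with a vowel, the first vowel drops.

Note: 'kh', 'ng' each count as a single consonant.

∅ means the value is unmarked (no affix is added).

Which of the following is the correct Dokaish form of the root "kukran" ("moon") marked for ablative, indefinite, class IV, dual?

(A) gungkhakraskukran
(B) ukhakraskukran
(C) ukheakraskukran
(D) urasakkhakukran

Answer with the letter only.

B

Attach number dual ras- → raskukran.
Attach case ablative ak- → akraskukran.
Attach definiteness indefinite khe- → kheakraskukran.
Attach noun class class IV u- → ukheakraskukran.
Apply vowel harmony: ukheakraskukran → ukhaakraskukran.
Apply vowel deletion: ukhaakraskukran → ukhakraskukran.
So the correct form is ukhakraskukran, option (B).
(D) urasakkhakukran is wrong: it has the affixes in the wrong order.
(A) gungkhakraskukran is wrong: it uses class I instead of class IV for noun class.
(C) ukheakraskukran is wrong: it fails to apply the sound rule(s).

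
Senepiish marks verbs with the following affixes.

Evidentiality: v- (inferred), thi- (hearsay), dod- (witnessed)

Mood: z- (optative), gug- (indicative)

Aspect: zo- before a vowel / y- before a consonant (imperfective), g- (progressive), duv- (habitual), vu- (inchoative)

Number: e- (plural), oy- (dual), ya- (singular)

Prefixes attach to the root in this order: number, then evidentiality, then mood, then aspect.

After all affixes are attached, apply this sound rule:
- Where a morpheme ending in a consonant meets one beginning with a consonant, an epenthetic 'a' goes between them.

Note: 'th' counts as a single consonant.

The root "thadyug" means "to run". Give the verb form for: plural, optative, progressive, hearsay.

gazathiethadyug

Attach number plural e- → ethadyug.
Attach evidentiality hearsay thi- → thiethadyug.
Attach mood optative z- → zthiethadyug.
Attach aspect progressive g- → gzthiethadyug.
Apply epenthesis: gzthiethadyug → gazathiethadyug.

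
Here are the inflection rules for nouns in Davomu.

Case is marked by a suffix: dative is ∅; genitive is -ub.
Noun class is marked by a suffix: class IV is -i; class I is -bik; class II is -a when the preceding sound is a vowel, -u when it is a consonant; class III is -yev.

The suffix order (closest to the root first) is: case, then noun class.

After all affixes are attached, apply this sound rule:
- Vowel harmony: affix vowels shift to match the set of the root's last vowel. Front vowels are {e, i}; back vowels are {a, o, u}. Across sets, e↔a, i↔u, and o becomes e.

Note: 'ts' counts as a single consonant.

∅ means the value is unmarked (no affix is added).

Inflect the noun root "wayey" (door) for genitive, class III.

wayeyibyev

Attach case genitive -ub → wayeyub.
Attach noun class class III -yev → wayeyubyev.
Apply vowel harmony: wayeyubyev → wayeyibyev.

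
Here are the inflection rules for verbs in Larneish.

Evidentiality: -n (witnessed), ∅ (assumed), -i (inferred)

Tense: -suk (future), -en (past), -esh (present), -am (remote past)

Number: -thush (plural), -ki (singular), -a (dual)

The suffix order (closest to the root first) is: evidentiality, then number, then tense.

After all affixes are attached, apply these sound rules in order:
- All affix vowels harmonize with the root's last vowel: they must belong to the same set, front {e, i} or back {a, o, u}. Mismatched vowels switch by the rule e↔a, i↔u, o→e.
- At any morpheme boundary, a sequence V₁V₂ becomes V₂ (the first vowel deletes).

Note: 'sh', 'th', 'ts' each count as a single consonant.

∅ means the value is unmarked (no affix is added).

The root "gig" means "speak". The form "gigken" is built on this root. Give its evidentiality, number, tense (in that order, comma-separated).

assumed, singular, past

Segment: gig-ki-en.
evidentiality: ∅ → assumed.
number: -ki → singular.
tense: -en → past.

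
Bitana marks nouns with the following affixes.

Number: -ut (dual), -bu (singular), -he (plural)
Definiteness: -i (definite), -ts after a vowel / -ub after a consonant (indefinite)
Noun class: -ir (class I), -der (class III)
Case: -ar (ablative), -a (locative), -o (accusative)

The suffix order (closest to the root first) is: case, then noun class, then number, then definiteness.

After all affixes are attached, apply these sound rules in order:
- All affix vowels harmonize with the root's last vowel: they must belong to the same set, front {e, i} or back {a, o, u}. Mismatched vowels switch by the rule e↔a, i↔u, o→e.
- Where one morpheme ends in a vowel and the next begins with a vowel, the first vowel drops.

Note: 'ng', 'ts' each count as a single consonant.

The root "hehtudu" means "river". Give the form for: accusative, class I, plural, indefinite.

Attach case accusative -o → hehtuduo.
Attach noun class class I -ir → hehtuduoir.
Attach number plural -he → hehtuduoirhe.
Attach definiteness indefinite -ts (after vowel 'e') → hehtuduoirhets.
Apply vowel harmony: hehtuduoirhets → hehtuduourhats.
Apply vowel deletion: hehtuduourhats → hehtudurhats.

hehtudurhats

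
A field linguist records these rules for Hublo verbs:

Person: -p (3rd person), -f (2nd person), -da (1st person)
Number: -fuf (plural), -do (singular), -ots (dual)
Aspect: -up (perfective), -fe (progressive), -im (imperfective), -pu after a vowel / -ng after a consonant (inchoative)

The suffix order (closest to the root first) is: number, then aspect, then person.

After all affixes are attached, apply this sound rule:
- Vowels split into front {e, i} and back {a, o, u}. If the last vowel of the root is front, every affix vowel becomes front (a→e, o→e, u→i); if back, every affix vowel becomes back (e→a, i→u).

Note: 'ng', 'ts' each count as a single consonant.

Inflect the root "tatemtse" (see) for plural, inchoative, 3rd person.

Attach number plural -fuf → tatemtsefuf.
Attach aspect inchoative -ng (after consonant 'f') → tatemtsefufng.
Attach person 3rd person -p → tatemtsefufngp.
Apply vowel harmony: tatemtsefufngp → tatemtsefifngp.

tatemtsefifngp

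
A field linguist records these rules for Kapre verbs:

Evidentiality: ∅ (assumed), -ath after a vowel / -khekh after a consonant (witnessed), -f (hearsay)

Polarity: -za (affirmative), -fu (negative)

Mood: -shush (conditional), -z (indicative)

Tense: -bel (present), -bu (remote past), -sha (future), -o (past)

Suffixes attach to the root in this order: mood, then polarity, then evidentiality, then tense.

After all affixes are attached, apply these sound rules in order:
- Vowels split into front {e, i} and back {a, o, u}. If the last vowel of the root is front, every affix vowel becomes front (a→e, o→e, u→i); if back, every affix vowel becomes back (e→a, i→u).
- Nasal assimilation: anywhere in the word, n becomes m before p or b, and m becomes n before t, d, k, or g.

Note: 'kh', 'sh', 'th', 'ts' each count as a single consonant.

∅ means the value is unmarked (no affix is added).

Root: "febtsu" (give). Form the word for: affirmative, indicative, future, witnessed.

Attach mood indicative -z → febtsuz.
Attach polarity affirmative -za → febtsuzza.
Attach evidentiality witnessed -ath (after vowel 'a') → febtsuzzaath.
Attach tense future -sha → febtsuzzaathsha.
Vowel harmony: no change.
Nasal assimilation: no change.

febtsuzzaathsha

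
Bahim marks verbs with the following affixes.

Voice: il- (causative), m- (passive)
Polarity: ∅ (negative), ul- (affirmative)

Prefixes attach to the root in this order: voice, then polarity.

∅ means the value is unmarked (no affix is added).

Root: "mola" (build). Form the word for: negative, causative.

ilmola

Attach voice causative il- → ilmola.
polarity = negative: zero marking, form stays ilmola.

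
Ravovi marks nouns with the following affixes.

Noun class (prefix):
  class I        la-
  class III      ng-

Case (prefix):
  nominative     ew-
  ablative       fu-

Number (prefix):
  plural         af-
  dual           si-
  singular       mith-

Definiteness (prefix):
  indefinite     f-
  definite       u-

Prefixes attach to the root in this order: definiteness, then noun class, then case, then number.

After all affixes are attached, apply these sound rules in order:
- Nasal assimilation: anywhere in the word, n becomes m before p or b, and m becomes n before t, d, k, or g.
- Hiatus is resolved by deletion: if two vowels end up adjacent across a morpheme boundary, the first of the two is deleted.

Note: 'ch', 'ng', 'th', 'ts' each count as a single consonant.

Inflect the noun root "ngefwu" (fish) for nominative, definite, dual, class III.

Attach definiteness definite u- → ungefwu.
Attach noun class class III ng- → ngungefwu.
Attach case nominative ew- → ewngungefwu.
Attach number dual si- → siewngungefwu.
Nasal assimilation: no change.
Apply vowel deletion: siewngungefwu → sewngungefwu.

sewngungefwu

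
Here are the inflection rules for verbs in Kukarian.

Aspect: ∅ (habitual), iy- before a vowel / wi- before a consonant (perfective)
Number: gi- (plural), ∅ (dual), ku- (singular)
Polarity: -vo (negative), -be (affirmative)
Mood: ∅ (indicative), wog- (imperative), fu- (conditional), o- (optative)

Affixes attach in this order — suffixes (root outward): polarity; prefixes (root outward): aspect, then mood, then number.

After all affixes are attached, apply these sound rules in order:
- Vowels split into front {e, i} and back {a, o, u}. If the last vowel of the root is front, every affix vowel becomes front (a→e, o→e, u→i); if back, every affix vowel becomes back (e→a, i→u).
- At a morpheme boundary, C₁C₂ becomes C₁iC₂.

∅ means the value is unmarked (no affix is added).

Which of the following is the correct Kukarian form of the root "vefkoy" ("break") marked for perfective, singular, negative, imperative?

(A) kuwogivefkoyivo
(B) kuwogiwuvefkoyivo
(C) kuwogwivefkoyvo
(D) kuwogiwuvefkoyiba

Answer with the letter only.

B

Attach aspect perfective wi- (before consonant 'v') → wivefkoy.
Attach polarity negative -vo → wivefkoyvo.
Attach mood imperative wog- → wogwivefkoyvo.
Attach number singular ku- → kuwogwivefkoyvo.
Apply vowel harmony: kuwogwivefkoyvo → kuwogwuvefkoyvo.
Apply epenthesis: kuwogwuvefkoyvo → kuwogiwuvefkoyivo.
So the correct form is kuwogiwuvefkoyivo, option (B).
(A) kuwogivefkoyivo is wrong: it uses habitual instead of perfective for aspect.
(D) kuwogiwuvefkoyiba is wrong: it uses affirmative instead of negative for polarity.
(C) kuwogwivefkoyvo is wrong: it fails to apply the sound rule(s).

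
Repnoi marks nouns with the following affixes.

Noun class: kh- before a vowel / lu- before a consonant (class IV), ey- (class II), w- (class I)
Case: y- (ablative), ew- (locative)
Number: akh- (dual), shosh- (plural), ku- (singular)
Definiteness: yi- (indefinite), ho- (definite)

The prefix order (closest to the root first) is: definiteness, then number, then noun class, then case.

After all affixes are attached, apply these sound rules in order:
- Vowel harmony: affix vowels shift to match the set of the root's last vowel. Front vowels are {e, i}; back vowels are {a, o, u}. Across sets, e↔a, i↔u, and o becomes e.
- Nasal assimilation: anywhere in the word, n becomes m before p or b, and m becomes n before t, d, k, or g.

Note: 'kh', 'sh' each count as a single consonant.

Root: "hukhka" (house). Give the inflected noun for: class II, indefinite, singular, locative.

awaykuyuhukhka

Attach definiteness indefinite yi- → yihukhka.
Attach number singular ku- → kuyihukhka.
Attach noun class class II ey- → eykuyihukhka.
Attach case locative ew- → eweykuyihukhka.
Apply vowel harmony: eweykuyihukhka → awaykuyuhukhka.
Nasal assimilation: no change.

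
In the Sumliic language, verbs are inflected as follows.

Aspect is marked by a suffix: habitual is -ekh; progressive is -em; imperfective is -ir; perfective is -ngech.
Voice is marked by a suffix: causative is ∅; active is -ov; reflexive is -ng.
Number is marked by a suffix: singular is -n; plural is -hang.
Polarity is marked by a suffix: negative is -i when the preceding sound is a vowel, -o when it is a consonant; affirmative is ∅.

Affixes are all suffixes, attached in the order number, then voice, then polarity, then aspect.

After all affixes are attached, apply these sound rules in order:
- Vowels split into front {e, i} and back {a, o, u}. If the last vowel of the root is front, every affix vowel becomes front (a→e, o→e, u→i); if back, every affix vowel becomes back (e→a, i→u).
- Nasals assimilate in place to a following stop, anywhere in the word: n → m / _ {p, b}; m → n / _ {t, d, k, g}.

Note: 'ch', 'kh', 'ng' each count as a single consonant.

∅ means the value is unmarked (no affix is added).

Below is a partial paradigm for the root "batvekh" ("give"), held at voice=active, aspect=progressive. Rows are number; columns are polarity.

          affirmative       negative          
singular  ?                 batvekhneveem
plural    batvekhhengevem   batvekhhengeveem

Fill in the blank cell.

batvekhnevem

Attach number singular -n → batvekhn.
Attach voice active -ov → batvekhnov.
polarity = affirmative: zero marking, form stays batvekhnov.
Attach aspect progressive -em → batvekhnovem.
Apply vowel harmony: batvekhnovem → batvekhnevem.
Nasal assimilation: no change.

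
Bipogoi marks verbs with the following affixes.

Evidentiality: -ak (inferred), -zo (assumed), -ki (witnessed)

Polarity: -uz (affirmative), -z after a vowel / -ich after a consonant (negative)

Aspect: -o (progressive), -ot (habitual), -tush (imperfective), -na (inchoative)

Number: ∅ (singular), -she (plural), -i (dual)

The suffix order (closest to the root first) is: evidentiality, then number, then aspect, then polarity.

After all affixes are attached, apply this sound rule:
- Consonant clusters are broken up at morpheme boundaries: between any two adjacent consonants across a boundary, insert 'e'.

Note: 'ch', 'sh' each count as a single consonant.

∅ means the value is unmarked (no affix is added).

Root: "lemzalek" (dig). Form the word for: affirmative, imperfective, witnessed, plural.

lemzalekekishetushuz

Attach evidentiality witnessed -ki → lemzalekki.
Attach number plural -she → lemzalekkishe.
Attach aspect imperfective -tush → lemzalekkishetush.
Attach polarity affirmative -uz → lemzalekkishetushuz.
Apply epenthesis: lemzalekkishetushuz → lemzalekekishetushuz.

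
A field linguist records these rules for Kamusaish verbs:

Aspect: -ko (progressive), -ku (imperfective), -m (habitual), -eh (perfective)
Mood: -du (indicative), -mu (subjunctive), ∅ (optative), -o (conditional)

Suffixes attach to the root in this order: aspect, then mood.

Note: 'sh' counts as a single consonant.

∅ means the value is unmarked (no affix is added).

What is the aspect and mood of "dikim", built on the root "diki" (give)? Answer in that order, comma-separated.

Segment: diki-m.
aspect: -m → habitual.
mood: ∅ → optative.

habitual, optative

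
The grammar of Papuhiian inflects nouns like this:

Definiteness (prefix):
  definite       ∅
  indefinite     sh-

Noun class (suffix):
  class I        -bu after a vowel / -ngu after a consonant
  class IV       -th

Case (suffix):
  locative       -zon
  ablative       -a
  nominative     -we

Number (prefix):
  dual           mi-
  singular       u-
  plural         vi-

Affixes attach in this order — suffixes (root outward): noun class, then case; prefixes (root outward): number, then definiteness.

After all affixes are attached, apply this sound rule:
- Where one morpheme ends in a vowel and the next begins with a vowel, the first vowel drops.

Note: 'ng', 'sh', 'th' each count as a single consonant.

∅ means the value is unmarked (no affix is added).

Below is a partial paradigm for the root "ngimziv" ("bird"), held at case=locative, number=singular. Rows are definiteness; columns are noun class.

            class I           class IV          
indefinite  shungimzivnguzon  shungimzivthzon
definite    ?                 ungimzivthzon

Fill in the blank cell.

Attach noun class class I -ngu (after consonant 'v') → ngimzivngu.
Attach case locative -zon → ngimzivnguzon.
Attach number singular u- → ungimzivnguzon.
definiteness = definite: zero marking, form stays ungimzivnguzon.
Vowel deletion: no change.

ungimzivnguzon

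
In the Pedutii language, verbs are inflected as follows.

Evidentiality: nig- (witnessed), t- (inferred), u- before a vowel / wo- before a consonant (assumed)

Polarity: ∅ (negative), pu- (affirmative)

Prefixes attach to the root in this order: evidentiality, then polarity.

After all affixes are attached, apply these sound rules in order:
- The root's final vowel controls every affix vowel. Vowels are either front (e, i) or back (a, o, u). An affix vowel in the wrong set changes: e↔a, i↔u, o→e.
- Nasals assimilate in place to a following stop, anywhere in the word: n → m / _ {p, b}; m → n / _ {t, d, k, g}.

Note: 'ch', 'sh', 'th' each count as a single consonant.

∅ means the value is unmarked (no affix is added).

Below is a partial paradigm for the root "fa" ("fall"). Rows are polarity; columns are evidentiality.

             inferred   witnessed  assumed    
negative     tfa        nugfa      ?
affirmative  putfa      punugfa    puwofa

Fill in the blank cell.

Attach evidentiality assumed wo- (before consonant 'f') → wofa.
polarity = negative: zero marking, form stays wofa.
Vowel harmony: no change.
Nasal assimilation: no change.

wofa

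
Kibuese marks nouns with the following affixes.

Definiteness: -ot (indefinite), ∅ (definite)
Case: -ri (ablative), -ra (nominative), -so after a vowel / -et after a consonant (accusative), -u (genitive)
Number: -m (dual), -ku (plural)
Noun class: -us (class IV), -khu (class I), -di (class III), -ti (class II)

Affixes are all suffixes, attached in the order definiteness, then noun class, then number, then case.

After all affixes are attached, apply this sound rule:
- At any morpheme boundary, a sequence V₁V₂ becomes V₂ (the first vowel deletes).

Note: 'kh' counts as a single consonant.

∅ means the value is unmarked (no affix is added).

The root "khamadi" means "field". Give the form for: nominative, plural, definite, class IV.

khamaduskura

definiteness = definite: zero marking, form stays khamadi.
Attach noun class class IV -us → khamadius.
Attach number plural -ku → khamadiusku.
Attach case nominative -ra → khamadiuskura.
Apply vowel deletion: khamadiuskura → khamaduskura.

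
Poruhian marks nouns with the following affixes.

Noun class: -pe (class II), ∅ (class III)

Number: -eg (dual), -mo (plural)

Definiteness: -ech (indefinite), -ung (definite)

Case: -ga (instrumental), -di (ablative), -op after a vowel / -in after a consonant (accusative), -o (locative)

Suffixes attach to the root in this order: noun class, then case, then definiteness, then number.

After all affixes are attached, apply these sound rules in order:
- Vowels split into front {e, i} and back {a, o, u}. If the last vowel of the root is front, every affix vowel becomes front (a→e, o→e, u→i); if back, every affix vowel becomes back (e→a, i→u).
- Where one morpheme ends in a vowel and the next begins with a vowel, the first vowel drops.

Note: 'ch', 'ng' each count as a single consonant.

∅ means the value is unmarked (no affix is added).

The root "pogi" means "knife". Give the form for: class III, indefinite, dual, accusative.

noun class = class III: zero marking, form stays pogi.
Attach case accusative -op (after vowel 'i') → pogiop.
Attach definiteness indefinite -ech → pogiopech.
Attach number dual -eg → pogiopecheg.
Apply vowel harmony: pogiopecheg → pogiepecheg.
Apply vowel deletion: pogiepecheg → pogepecheg.

pogepecheg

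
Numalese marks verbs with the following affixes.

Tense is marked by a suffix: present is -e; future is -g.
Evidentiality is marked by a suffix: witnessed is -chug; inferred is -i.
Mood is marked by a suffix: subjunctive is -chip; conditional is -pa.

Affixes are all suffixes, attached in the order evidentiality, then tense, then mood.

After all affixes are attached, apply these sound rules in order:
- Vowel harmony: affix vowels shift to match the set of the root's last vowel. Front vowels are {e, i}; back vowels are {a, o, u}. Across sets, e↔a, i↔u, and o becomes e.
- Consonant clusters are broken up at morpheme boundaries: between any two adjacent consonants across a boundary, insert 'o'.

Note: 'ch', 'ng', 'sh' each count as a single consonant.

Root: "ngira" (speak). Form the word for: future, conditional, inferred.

Attach evidentiality inferred -i → ngirai.
Attach tense future -g → ngiraig.
Attach mood conditional -pa → ngiraigpa.
Apply vowel harmony: ngiraigpa → ngiraugpa.
Apply epenthesis: ngiraugpa → ngiraugopa.

ngiraugopa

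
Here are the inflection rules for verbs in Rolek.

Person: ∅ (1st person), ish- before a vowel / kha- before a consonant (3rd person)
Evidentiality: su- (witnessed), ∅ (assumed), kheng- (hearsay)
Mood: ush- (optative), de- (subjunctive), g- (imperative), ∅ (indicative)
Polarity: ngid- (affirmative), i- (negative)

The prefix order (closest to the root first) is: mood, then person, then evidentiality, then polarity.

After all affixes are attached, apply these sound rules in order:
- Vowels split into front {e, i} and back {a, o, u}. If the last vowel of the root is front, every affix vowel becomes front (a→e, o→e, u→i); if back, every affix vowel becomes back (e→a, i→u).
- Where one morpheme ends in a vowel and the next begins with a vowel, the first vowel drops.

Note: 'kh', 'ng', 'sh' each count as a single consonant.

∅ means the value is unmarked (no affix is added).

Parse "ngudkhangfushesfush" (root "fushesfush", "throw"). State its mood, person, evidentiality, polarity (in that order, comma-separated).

Segment: ngid-kheng-fushesfush.
mood: ∅ → indicative.
person: ∅ → 1st person.
evidentiality: kheng- → hearsay.
polarity: ngid- → affirmative.

indicative, 1st person, hearsay, affirmative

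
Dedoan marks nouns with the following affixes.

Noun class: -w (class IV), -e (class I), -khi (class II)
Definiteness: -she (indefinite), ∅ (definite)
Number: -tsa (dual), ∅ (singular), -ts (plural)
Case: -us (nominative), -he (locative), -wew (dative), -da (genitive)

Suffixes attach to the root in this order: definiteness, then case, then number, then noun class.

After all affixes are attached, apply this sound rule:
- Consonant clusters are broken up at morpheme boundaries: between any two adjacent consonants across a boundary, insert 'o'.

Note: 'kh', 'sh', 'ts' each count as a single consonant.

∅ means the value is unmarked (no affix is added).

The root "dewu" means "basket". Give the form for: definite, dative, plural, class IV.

definiteness = definite: zero marking, form stays dewu.
Attach case dative -wew → dewuwew.
Attach number plural -ts → dewuwewts.
Attach noun class class IV -w → dewuwewtsw.
Apply epenthesis: dewuwewtsw → dewuwewotsow.

dewuwewotsow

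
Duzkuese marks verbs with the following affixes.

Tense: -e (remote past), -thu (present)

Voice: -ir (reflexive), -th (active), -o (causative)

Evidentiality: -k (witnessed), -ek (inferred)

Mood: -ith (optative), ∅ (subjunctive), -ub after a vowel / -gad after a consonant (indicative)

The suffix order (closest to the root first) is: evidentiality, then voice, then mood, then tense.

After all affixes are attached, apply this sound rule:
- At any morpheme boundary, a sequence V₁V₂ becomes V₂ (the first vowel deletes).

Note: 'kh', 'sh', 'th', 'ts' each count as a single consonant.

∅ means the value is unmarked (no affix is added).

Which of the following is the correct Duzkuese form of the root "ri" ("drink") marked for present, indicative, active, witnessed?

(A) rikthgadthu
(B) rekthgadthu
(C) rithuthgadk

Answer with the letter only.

A

Attach evidentiality witnessed -k → rik.
Attach voice active -th → rikth.
Attach mood indicative -gad (after consonant 'th') → rikthgad.
Attach tense present -thu → rikthgadthu.
Vowel deletion: no change.
So the correct form is rikthgadthu, option (A).
(B) rekthgadthu is wrong: it uses inferred instead of witnessed for evidentiality.
(C) rithuthgadk is wrong: it has the affixes in the wrong order.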